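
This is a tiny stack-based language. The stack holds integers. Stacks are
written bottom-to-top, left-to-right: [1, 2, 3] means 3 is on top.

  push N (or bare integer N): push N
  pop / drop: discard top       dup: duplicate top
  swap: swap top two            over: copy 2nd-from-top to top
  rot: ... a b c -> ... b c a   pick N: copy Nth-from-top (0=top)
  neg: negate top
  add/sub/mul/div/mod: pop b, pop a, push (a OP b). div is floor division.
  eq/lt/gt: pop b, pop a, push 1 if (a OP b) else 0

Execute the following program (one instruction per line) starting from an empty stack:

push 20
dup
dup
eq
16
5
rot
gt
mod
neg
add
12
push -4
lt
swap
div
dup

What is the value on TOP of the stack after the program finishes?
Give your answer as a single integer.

After 'push 20': [20]
After 'dup': [20, 20]
After 'dup': [20, 20, 20]
After 'eq': [20, 1]
After 'push 16': [20, 1, 16]
After 'push 5': [20, 1, 16, 5]
After 'rot': [20, 16, 5, 1]
After 'gt': [20, 16, 1]
After 'mod': [20, 0]
After 'neg': [20, 0]
After 'add': [20]
After 'push 12': [20, 12]
After 'push -4': [20, 12, -4]
After 'lt': [20, 0]
After 'swap': [0, 20]
After 'div': [0]
After 'dup': [0, 0]

Answer: 0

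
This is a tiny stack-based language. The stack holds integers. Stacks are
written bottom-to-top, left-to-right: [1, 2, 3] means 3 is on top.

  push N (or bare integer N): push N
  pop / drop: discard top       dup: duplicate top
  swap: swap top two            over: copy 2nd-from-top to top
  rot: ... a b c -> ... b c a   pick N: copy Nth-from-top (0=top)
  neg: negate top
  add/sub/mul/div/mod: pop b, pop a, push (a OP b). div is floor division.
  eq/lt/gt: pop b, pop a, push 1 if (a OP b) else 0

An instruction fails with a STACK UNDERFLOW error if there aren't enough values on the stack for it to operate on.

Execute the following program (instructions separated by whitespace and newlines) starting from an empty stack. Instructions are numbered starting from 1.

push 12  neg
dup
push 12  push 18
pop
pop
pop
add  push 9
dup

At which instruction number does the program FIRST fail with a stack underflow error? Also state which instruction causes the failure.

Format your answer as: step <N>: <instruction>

Step 1 ('push 12'): stack = [12], depth = 1
Step 2 ('neg'): stack = [-12], depth = 1
Step 3 ('dup'): stack = [-12, -12], depth = 2
Step 4 ('push 12'): stack = [-12, -12, 12], depth = 3
Step 5 ('push 18'): stack = [-12, -12, 12, 18], depth = 4
Step 6 ('pop'): stack = [-12, -12, 12], depth = 3
Step 7 ('pop'): stack = [-12, -12], depth = 2
Step 8 ('pop'): stack = [-12], depth = 1
Step 9 ('add'): needs 2 value(s) but depth is 1 — STACK UNDERFLOW

Answer: step 9: add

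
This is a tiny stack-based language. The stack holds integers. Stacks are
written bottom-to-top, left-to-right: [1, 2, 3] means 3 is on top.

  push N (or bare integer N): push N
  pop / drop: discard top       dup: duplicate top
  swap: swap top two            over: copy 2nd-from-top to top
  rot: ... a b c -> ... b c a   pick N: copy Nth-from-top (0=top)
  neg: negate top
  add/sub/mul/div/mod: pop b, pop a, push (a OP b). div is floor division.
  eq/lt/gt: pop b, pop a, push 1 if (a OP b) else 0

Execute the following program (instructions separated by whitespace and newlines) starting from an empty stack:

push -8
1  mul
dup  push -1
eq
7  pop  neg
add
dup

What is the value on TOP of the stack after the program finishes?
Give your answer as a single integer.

Answer: -8

Derivation:
After 'push -8': [-8]
After 'push 1': [-8, 1]
After 'mul': [-8]
After 'dup': [-8, -8]
After 'push -1': [-8, -8, -1]
After 'eq': [-8, 0]
After 'push 7': [-8, 0, 7]
After 'pop': [-8, 0]
After 'neg': [-8, 0]
After 'add': [-8]
After 'dup': [-8, -8]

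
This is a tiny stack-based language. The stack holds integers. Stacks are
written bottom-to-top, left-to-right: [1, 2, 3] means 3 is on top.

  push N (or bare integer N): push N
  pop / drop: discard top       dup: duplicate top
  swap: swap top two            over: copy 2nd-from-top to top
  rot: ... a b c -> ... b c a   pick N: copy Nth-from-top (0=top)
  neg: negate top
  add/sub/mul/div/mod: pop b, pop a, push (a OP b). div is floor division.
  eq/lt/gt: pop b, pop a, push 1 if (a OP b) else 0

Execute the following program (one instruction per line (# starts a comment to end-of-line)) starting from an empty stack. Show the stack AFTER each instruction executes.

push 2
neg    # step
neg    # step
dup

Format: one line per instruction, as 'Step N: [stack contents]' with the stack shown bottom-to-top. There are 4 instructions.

Step 1: [2]
Step 2: [-2]
Step 3: [2]
Step 4: [2, 2]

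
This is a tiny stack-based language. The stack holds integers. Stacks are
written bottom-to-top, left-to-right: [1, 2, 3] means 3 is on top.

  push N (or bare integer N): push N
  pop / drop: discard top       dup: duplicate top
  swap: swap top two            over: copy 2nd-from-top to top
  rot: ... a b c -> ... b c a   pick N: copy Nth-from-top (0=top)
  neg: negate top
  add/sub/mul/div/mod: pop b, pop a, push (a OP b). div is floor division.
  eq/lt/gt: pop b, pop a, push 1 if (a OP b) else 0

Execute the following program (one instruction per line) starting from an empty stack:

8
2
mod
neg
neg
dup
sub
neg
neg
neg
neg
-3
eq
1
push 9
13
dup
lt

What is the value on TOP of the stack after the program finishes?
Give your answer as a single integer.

After 'push 8': [8]
After 'push 2': [8, 2]
After 'mod': [0]
After 'neg': [0]
After 'neg': [0]
After 'dup': [0, 0]
After 'sub': [0]
After 'neg': [0]
After 'neg': [0]
After 'neg': [0]
After 'neg': [0]
After 'push -3': [0, -3]
After 'eq': [0]
After 'push 1': [0, 1]
After 'push 9': [0, 1, 9]
After 'push 13': [0, 1, 9, 13]
After 'dup': [0, 1, 9, 13, 13]
After 'lt': [0, 1, 9, 0]

Answer: 0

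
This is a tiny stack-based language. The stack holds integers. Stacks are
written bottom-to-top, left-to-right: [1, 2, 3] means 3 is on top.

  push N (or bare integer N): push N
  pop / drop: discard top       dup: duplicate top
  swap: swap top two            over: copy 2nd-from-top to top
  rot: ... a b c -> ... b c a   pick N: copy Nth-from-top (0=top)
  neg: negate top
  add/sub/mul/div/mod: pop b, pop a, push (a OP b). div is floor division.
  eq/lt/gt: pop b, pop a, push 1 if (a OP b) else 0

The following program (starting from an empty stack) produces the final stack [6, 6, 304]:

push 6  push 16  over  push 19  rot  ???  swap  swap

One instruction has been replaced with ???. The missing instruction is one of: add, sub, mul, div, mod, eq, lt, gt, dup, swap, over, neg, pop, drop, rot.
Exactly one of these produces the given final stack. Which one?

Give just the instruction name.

Answer: mul

Derivation:
Stack before ???: [6, 6, 19, 16]
Stack after ???:  [6, 6, 304]
The instruction that transforms [6, 6, 19, 16] -> [6, 6, 304] is: mul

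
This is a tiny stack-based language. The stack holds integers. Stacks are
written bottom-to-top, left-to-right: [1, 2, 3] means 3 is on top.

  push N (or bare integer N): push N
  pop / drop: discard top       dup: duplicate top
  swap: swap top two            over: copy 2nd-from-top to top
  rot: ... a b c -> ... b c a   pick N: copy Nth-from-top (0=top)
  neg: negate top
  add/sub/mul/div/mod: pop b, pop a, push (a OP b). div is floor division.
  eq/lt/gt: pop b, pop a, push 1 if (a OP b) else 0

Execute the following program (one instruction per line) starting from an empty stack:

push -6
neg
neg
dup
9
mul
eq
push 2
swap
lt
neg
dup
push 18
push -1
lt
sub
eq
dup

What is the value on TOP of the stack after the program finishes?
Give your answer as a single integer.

Answer: 1

Derivation:
After 'push -6': [-6]
After 'neg': [6]
After 'neg': [-6]
After 'dup': [-6, -6]
After 'push 9': [-6, -6, 9]
After 'mul': [-6, -54]
After 'eq': [0]
After 'push 2': [0, 2]
After 'swap': [2, 0]
After 'lt': [0]
After 'neg': [0]
After 'dup': [0, 0]
After 'push 18': [0, 0, 18]
After 'push -1': [0, 0, 18, -1]
After 'lt': [0, 0, 0]
After 'sub': [0, 0]
After 'eq': [1]
After 'dup': [1, 1]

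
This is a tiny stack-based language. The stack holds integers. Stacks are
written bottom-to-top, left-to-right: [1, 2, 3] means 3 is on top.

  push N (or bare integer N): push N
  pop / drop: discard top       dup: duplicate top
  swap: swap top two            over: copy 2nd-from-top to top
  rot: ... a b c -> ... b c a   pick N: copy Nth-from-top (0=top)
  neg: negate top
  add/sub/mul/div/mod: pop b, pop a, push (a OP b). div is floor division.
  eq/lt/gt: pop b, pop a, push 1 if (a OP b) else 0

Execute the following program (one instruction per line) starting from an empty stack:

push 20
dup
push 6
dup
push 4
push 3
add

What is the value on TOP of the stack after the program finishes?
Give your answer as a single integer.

After 'push 20': [20]
After 'dup': [20, 20]
After 'push 6': [20, 20, 6]
After 'dup': [20, 20, 6, 6]
After 'push 4': [20, 20, 6, 6, 4]
After 'push 3': [20, 20, 6, 6, 4, 3]
After 'add': [20, 20, 6, 6, 7]

Answer: 7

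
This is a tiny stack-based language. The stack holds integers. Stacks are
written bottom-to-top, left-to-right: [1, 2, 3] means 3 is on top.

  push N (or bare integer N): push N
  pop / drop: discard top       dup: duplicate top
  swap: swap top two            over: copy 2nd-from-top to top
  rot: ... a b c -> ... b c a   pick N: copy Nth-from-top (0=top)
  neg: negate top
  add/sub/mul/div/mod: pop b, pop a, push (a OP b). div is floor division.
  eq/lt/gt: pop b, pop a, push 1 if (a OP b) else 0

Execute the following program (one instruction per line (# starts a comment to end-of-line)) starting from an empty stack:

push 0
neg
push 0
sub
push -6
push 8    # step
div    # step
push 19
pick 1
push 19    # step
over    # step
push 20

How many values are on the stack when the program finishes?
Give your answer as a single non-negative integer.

Answer: 7

Derivation:
After 'push 0': stack = [0] (depth 1)
After 'neg': stack = [0] (depth 1)
After 'push 0': stack = [0, 0] (depth 2)
After 'sub': stack = [0] (depth 1)
After 'push -6': stack = [0, -6] (depth 2)
After 'push 8': stack = [0, -6, 8] (depth 3)
After 'div': stack = [0, -1] (depth 2)
After 'push 19': stack = [0, -1, 19] (depth 3)
After 'pick 1': stack = [0, -1, 19, -1] (depth 4)
After 'push 19': stack = [0, -1, 19, -1, 19] (depth 5)
After 'over': stack = [0, -1, 19, -1, 19, -1] (depth 6)
After 'push 20': stack = [0, -1, 19, -1, 19, -1, 20] (depth 7)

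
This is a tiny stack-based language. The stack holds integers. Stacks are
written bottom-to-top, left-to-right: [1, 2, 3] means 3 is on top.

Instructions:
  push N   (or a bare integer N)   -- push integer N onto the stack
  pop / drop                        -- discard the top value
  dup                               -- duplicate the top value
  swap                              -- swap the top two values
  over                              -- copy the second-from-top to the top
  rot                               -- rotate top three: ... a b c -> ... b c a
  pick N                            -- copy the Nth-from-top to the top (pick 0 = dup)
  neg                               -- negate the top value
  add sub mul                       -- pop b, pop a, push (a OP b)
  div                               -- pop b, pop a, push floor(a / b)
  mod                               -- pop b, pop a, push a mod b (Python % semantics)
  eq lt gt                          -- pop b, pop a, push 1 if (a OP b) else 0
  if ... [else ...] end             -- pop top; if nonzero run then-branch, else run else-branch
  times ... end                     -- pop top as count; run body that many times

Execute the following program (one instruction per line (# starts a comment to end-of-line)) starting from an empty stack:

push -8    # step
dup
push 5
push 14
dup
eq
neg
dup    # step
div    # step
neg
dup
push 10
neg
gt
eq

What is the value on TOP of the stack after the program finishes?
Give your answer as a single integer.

After 'push -8': [-8]
After 'dup': [-8, -8]
After 'push 5': [-8, -8, 5]
After 'push 14': [-8, -8, 5, 14]
After 'dup': [-8, -8, 5, 14, 14]
After 'eq': [-8, -8, 5, 1]
After 'neg': [-8, -8, 5, -1]
After 'dup': [-8, -8, 5, -1, -1]
After 'div': [-8, -8, 5, 1]
After 'neg': [-8, -8, 5, -1]
After 'dup': [-8, -8, 5, -1, -1]
After 'push 10': [-8, -8, 5, -1, -1, 10]
After 'neg': [-8, -8, 5, -1, -1, -10]
After 'gt': [-8, -8, 5, -1, 1]
After 'eq': [-8, -8, 5, 0]

Answer: 0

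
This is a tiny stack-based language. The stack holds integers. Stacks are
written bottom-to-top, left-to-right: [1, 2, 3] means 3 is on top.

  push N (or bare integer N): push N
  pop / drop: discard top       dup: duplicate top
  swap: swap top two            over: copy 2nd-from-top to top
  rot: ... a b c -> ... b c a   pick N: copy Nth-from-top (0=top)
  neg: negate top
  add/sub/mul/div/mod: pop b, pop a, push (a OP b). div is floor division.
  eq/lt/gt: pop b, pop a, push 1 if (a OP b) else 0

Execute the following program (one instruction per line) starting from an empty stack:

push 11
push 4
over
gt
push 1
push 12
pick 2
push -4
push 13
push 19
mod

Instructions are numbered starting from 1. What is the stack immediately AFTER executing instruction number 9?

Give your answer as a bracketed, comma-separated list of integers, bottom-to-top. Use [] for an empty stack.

Step 1 ('push 11'): [11]
Step 2 ('push 4'): [11, 4]
Step 3 ('over'): [11, 4, 11]
Step 4 ('gt'): [11, 0]
Step 5 ('push 1'): [11, 0, 1]
Step 6 ('push 12'): [11, 0, 1, 12]
Step 7 ('pick 2'): [11, 0, 1, 12, 0]
Step 8 ('push -4'): [11, 0, 1, 12, 0, -4]
Step 9 ('push 13'): [11, 0, 1, 12, 0, -4, 13]

Answer: [11, 0, 1, 12, 0, -4, 13]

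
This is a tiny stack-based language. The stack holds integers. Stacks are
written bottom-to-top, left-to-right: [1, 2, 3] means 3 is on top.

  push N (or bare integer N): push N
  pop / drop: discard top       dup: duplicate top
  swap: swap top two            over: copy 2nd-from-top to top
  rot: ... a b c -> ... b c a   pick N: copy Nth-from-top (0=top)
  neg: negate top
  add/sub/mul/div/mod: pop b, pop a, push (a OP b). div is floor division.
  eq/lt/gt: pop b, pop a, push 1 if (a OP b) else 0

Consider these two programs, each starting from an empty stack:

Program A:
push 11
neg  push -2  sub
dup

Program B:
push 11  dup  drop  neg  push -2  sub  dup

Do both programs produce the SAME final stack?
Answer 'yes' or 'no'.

Program A trace:
  After 'push 11': [11]
  After 'neg': [-11]
  After 'push -2': [-11, -2]
  After 'sub': [-9]
  After 'dup': [-9, -9]
Program A final stack: [-9, -9]

Program B trace:
  After 'push 11': [11]
  After 'dup': [11, 11]
  After 'drop': [11]
  After 'neg': [-11]
  After 'push -2': [-11, -2]
  After 'sub': [-9]
  After 'dup': [-9, -9]
Program B final stack: [-9, -9]
Same: yes

Answer: yes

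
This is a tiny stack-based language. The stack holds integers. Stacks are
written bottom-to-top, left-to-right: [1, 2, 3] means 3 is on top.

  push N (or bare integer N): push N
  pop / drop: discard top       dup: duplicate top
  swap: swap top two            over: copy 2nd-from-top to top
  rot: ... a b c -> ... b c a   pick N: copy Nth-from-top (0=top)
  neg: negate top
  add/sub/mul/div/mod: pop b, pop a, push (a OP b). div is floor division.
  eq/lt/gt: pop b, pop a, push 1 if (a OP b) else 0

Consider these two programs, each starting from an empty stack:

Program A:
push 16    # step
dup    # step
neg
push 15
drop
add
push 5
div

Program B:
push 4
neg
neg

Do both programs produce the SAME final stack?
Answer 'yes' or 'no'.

Answer: no

Derivation:
Program A trace:
  After 'push 16': [16]
  After 'dup': [16, 16]
  After 'neg': [16, -16]
  After 'push 15': [16, -16, 15]
  After 'drop': [16, -16]
  After 'add': [0]
  After 'push 5': [0, 5]
  After 'div': [0]
Program A final stack: [0]

Program B trace:
  After 'push 4': [4]
  After 'neg': [-4]
  After 'neg': [4]
Program B final stack: [4]
Same: no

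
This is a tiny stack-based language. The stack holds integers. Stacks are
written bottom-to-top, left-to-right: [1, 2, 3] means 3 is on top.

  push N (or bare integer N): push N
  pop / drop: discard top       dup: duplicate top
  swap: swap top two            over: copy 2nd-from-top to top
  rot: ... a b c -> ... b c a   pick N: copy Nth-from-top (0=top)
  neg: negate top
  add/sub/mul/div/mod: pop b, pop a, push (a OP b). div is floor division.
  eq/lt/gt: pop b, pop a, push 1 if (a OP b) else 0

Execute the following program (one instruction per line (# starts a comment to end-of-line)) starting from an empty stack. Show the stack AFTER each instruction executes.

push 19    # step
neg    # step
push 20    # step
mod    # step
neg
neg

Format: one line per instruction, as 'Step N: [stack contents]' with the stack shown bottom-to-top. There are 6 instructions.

Step 1: [19]
Step 2: [-19]
Step 3: [-19, 20]
Step 4: [1]
Step 5: [-1]
Step 6: [1]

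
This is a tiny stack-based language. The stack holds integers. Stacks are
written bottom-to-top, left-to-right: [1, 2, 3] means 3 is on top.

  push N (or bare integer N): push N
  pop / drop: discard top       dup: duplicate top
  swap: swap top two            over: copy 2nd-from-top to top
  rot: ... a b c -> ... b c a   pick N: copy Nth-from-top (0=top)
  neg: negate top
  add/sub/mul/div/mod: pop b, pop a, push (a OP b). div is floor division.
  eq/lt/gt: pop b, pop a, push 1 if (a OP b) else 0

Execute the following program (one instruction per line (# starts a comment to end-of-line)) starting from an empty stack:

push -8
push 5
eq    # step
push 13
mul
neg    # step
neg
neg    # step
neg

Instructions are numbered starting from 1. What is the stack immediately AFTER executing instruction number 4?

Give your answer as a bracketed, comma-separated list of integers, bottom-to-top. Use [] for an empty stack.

Step 1 ('push -8'): [-8]
Step 2 ('push 5'): [-8, 5]
Step 3 ('eq'): [0]
Step 4 ('push 13'): [0, 13]

Answer: [0, 13]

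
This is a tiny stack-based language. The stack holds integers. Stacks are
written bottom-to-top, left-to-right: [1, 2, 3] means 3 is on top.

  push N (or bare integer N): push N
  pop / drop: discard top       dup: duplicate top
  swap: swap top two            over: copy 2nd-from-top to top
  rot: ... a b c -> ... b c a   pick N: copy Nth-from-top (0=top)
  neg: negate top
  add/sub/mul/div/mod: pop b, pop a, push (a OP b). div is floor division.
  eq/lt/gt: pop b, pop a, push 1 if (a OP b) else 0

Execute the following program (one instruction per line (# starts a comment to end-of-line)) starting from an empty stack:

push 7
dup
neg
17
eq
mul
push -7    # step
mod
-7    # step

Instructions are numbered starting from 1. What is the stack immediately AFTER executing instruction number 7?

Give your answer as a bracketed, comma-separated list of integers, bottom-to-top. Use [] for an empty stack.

Answer: [0, -7]

Derivation:
Step 1 ('push 7'): [7]
Step 2 ('dup'): [7, 7]
Step 3 ('neg'): [7, -7]
Step 4 ('17'): [7, -7, 17]
Step 5 ('eq'): [7, 0]
Step 6 ('mul'): [0]
Step 7 ('push -7'): [0, -7]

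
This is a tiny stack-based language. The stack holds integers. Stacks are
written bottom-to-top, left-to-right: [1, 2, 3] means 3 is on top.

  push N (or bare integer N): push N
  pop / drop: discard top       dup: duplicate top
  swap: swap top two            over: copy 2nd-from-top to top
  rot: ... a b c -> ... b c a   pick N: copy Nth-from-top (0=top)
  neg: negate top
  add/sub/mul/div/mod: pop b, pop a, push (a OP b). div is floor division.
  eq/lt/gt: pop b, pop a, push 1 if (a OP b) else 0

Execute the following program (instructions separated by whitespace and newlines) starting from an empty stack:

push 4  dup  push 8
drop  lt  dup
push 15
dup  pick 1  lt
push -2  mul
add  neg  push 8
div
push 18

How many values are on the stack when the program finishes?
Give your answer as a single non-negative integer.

After 'push 4': stack = [4] (depth 1)
After 'dup': stack = [4, 4] (depth 2)
After 'push 8': stack = [4, 4, 8] (depth 3)
After 'drop': stack = [4, 4] (depth 2)
After 'lt': stack = [0] (depth 1)
After 'dup': stack = [0, 0] (depth 2)
After 'push 15': stack = [0, 0, 15] (depth 3)
After 'dup': stack = [0, 0, 15, 15] (depth 4)
After 'pick 1': stack = [0, 0, 15, 15, 15] (depth 5)
After 'lt': stack = [0, 0, 15, 0] (depth 4)
After 'push -2': stack = [0, 0, 15, 0, -2] (depth 5)
After 'mul': stack = [0, 0, 15, 0] (depth 4)
After 'add': stack = [0, 0, 15] (depth 3)
After 'neg': stack = [0, 0, -15] (depth 3)
After 'push 8': stack = [0, 0, -15, 8] (depth 4)
After 'div': stack = [0, 0, -2] (depth 3)
After 'push 18': stack = [0, 0, -2, 18] (depth 4)

Answer: 4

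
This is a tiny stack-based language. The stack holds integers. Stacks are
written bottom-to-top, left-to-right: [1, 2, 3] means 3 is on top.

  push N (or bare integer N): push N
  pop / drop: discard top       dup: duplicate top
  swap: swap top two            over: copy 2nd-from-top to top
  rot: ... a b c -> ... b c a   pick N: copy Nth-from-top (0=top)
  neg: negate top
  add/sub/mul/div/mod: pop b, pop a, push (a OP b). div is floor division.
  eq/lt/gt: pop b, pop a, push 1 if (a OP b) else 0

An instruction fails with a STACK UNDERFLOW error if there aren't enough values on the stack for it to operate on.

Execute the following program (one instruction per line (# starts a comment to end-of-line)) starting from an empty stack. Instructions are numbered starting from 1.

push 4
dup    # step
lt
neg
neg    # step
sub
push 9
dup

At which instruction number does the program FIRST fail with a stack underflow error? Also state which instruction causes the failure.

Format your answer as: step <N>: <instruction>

Step 1 ('push 4'): stack = [4], depth = 1
Step 2 ('dup'): stack = [4, 4], depth = 2
Step 3 ('lt'): stack = [0], depth = 1
Step 4 ('neg'): stack = [0], depth = 1
Step 5 ('neg'): stack = [0], depth = 1
Step 6 ('sub'): needs 2 value(s) but depth is 1 — STACK UNDERFLOW

Answer: step 6: sub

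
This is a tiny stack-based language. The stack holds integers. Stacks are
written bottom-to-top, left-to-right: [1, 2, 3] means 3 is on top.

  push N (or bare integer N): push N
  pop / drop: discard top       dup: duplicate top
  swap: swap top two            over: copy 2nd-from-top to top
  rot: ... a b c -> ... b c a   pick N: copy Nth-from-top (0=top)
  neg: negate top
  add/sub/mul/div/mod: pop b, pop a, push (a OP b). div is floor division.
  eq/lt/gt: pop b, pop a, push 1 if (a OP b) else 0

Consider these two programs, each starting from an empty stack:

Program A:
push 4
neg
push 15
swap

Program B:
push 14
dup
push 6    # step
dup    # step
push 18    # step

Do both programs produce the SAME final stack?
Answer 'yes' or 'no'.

Program A trace:
  After 'push 4': [4]
  After 'neg': [-4]
  After 'push 15': [-4, 15]
  After 'swap': [15, -4]
Program A final stack: [15, -4]

Program B trace:
  After 'push 14': [14]
  After 'dup': [14, 14]
  After 'push 6': [14, 14, 6]
  After 'dup': [14, 14, 6, 6]
  After 'push 18': [14, 14, 6, 6, 18]
Program B final stack: [14, 14, 6, 6, 18]
Same: no

Answer: no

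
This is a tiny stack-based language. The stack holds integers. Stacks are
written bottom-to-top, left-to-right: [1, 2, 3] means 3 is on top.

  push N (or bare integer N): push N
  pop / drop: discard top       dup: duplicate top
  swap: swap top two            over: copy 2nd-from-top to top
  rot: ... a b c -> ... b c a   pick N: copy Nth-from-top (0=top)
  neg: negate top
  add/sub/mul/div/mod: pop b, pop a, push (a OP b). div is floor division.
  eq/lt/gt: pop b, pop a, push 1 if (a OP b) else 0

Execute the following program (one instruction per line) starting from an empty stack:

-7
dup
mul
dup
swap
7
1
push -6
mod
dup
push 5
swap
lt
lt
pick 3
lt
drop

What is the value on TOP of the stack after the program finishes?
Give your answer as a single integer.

After 'push -7': [-7]
After 'dup': [-7, -7]
After 'mul': [49]
After 'dup': [49, 49]
After 'swap': [49, 49]
After 'push 7': [49, 49, 7]
After 'push 1': [49, 49, 7, 1]
After 'push -6': [49, 49, 7, 1, -6]
After 'mod': [49, 49, 7, -5]
After 'dup': [49, 49, 7, -5, -5]
After 'push 5': [49, 49, 7, -5, -5, 5]
After 'swap': [49, 49, 7, -5, 5, -5]
After 'lt': [49, 49, 7, -5, 0]
After 'lt': [49, 49, 7, 1]
After 'pick 3': [49, 49, 7, 1, 49]
After 'lt': [49, 49, 7, 1]
After 'drop': [49, 49, 7]

Answer: 7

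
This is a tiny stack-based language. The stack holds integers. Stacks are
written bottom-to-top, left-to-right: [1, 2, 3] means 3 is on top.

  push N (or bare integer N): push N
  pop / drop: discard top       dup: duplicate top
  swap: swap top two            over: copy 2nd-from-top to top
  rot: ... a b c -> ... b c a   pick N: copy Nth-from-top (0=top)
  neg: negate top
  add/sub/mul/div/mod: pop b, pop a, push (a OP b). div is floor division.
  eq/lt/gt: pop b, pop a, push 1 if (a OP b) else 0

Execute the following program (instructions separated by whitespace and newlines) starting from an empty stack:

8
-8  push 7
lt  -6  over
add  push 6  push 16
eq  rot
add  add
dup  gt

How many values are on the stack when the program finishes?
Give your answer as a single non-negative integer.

Answer: 2

Derivation:
After 'push 8': stack = [8] (depth 1)
After 'push -8': stack = [8, -8] (depth 2)
After 'push 7': stack = [8, -8, 7] (depth 3)
After 'lt': stack = [8, 1] (depth 2)
After 'push -6': stack = [8, 1, -6] (depth 3)
After 'over': stack = [8, 1, -6, 1] (depth 4)
After 'add': stack = [8, 1, -5] (depth 3)
After 'push 6': stack = [8, 1, -5, 6] (depth 4)
After 'push 16': stack = [8, 1, -5, 6, 16] (depth 5)
After 'eq': stack = [8, 1, -5, 0] (depth 4)
After 'rot': stack = [8, -5, 0, 1] (depth 4)
After 'add': stack = [8, -5, 1] (depth 3)
After 'add': stack = [8, -4] (depth 2)
After 'dup': stack = [8, -4, -4] (depth 3)
After 'gt': stack = [8, 0] (depth 2)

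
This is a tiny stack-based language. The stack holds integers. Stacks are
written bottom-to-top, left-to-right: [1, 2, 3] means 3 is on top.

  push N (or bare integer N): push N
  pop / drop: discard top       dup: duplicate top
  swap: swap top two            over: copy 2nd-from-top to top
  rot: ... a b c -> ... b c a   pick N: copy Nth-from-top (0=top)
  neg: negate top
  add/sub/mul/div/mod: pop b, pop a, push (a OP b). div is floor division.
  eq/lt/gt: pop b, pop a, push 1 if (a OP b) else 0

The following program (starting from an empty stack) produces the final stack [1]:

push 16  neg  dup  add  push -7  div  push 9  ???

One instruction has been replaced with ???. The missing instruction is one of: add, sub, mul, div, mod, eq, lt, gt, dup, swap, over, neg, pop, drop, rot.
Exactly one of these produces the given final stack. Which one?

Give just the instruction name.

Answer: lt

Derivation:
Stack before ???: [4, 9]
Stack after ???:  [1]
The instruction that transforms [4, 9] -> [1] is: lt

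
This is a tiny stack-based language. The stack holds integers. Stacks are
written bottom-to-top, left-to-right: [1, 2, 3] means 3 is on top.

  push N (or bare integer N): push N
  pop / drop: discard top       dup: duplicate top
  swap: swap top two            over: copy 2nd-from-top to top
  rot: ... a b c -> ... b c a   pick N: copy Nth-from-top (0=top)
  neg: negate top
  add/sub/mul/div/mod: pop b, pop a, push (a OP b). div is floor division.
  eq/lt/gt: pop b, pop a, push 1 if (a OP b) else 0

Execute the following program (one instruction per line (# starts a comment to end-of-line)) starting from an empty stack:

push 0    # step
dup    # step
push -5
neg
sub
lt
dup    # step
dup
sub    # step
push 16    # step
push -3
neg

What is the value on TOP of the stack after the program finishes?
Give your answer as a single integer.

Answer: 3

Derivation:
After 'push 0': [0]
After 'dup': [0, 0]
After 'push -5': [0, 0, -5]
After 'neg': [0, 0, 5]
After 'sub': [0, -5]
After 'lt': [0]
After 'dup': [0, 0]
After 'dup': [0, 0, 0]
After 'sub': [0, 0]
After 'push 16': [0, 0, 16]
After 'push -3': [0, 0, 16, -3]
After 'neg': [0, 0, 16, 3]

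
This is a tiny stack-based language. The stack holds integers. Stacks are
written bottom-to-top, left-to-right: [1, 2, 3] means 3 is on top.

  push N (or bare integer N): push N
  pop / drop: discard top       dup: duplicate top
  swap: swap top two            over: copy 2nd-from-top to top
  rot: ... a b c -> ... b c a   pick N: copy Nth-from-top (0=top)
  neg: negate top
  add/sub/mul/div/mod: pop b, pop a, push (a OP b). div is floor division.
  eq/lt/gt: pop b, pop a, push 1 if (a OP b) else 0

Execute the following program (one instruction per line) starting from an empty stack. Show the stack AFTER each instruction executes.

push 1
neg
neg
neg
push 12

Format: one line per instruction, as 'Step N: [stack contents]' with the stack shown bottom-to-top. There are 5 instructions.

Step 1: [1]
Step 2: [-1]
Step 3: [1]
Step 4: [-1]
Step 5: [-1, 12]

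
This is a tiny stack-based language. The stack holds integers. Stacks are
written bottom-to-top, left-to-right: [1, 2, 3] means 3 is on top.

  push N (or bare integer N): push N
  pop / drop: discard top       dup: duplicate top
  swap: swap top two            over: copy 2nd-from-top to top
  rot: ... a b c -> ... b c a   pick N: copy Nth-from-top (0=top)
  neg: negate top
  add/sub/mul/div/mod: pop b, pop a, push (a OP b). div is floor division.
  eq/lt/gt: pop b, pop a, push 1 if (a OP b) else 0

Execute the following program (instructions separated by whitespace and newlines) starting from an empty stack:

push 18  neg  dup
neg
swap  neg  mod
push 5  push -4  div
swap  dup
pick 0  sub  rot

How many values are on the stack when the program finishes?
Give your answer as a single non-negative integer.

After 'push 18': stack = [18] (depth 1)
After 'neg': stack = [-18] (depth 1)
After 'dup': stack = [-18, -18] (depth 2)
After 'neg': stack = [-18, 18] (depth 2)
After 'swap': stack = [18, -18] (depth 2)
After 'neg': stack = [18, 18] (depth 2)
After 'mod': stack = [0] (depth 1)
After 'push 5': stack = [0, 5] (depth 2)
After 'push -4': stack = [0, 5, -4] (depth 3)
After 'div': stack = [0, -2] (depth 2)
After 'swap': stack = [-2, 0] (depth 2)
After 'dup': stack = [-2, 0, 0] (depth 3)
After 'pick 0': stack = [-2, 0, 0, 0] (depth 4)
After 'sub': stack = [-2, 0, 0] (depth 3)
After 'rot': stack = [0, 0, -2] (depth 3)

Answer: 3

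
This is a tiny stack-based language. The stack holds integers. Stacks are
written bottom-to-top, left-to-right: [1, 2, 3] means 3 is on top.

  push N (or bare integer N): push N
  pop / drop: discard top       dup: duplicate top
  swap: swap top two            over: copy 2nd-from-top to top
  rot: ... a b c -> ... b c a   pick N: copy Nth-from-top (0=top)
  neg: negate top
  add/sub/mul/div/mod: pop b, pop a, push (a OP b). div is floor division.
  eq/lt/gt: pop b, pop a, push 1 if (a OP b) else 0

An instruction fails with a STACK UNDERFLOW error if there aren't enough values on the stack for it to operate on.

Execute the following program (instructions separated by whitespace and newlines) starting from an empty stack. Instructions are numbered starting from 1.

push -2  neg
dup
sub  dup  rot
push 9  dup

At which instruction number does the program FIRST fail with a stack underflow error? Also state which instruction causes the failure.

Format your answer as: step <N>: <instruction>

Step 1 ('push -2'): stack = [-2], depth = 1
Step 2 ('neg'): stack = [2], depth = 1
Step 3 ('dup'): stack = [2, 2], depth = 2
Step 4 ('sub'): stack = [0], depth = 1
Step 5 ('dup'): stack = [0, 0], depth = 2
Step 6 ('rot'): needs 3 value(s) but depth is 2 — STACK UNDERFLOW

Answer: step 6: rot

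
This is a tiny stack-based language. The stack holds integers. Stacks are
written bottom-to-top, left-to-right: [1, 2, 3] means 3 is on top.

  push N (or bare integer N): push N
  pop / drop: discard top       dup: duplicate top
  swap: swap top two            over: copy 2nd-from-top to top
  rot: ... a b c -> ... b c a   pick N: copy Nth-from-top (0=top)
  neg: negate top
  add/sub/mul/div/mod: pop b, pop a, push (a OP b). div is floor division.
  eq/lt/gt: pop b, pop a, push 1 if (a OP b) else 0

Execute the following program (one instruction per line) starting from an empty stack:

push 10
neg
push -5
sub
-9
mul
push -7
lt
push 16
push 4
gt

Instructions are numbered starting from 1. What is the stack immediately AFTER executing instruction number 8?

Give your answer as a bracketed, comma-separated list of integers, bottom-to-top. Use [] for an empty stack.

Step 1 ('push 10'): [10]
Step 2 ('neg'): [-10]
Step 3 ('push -5'): [-10, -5]
Step 4 ('sub'): [-5]
Step 5 ('-9'): [-5, -9]
Step 6 ('mul'): [45]
Step 7 ('push -7'): [45, -7]
Step 8 ('lt'): [0]

Answer: [0]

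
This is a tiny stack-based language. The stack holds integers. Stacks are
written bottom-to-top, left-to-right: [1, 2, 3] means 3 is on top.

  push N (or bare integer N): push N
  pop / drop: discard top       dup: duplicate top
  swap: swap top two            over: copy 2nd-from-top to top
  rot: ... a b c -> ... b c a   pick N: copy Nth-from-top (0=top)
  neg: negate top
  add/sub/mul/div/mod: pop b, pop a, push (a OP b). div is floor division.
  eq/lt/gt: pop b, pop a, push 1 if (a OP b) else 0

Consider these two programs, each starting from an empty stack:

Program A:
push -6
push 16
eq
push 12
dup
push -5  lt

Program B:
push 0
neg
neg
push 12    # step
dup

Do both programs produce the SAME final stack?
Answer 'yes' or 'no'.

Program A trace:
  After 'push -6': [-6]
  After 'push 16': [-6, 16]
  After 'eq': [0]
  After 'push 12': [0, 12]
  After 'dup': [0, 12, 12]
  After 'push -5': [0, 12, 12, -5]
  After 'lt': [0, 12, 0]
Program A final stack: [0, 12, 0]

Program B trace:
  After 'push 0': [0]
  After 'neg': [0]
  After 'neg': [0]
  After 'push 12': [0, 12]
  After 'dup': [0, 12, 12]
Program B final stack: [0, 12, 12]
Same: no

Answer: no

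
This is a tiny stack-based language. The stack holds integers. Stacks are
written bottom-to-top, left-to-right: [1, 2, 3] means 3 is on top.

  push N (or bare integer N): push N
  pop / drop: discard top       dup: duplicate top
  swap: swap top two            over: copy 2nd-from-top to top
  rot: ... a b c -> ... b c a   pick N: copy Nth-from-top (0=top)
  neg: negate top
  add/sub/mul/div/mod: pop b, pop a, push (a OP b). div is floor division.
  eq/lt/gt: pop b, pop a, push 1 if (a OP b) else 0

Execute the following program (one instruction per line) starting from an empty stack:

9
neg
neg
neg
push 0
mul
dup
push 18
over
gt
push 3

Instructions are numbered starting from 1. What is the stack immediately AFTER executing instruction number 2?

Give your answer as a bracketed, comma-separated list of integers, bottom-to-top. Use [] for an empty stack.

Step 1 ('9'): [9]
Step 2 ('neg'): [-9]

Answer: [-9]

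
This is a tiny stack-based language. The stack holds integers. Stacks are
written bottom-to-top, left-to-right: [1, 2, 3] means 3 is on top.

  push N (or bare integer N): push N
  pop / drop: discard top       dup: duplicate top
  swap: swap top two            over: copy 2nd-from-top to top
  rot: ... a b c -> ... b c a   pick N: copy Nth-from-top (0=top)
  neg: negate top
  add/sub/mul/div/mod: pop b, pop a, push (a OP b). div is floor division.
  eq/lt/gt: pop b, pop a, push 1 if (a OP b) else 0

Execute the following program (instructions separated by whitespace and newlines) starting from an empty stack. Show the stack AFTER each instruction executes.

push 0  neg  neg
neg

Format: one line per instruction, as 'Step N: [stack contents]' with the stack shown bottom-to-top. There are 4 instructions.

Step 1: [0]
Step 2: [0]
Step 3: [0]
Step 4: [0]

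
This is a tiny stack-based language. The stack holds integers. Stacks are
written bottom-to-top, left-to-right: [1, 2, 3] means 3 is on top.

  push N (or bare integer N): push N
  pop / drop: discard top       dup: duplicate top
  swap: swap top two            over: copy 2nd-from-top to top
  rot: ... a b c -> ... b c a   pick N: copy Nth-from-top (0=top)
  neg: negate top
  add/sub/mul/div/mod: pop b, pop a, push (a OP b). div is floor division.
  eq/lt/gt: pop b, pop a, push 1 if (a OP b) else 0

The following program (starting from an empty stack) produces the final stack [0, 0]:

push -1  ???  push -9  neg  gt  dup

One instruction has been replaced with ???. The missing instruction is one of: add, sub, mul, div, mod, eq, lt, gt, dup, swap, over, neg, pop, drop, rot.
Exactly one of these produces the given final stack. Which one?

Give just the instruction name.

Answer: neg

Derivation:
Stack before ???: [-1]
Stack after ???:  [1]
The instruction that transforms [-1] -> [1] is: neg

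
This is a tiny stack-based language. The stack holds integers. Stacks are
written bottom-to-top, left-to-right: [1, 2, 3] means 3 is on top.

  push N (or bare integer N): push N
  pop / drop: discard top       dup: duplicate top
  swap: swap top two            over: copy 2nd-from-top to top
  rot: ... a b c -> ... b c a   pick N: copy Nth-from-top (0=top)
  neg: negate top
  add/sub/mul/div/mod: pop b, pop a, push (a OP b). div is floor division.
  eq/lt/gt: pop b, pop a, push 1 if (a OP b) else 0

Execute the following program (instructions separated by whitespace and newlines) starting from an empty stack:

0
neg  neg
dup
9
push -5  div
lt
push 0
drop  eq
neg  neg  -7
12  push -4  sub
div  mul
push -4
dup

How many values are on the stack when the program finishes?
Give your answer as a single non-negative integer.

Answer: 3

Derivation:
After 'push 0': stack = [0] (depth 1)
After 'neg': stack = [0] (depth 1)
After 'neg': stack = [0] (depth 1)
After 'dup': stack = [0, 0] (depth 2)
After 'push 9': stack = [0, 0, 9] (depth 3)
After 'push -5': stack = [0, 0, 9, -5] (depth 4)
After 'div': stack = [0, 0, -2] (depth 3)
After 'lt': stack = [0, 0] (depth 2)
After 'push 0': stack = [0, 0, 0] (depth 3)
After 'drop': stack = [0, 0] (depth 2)
  ...
After 'neg': stack = [-1] (depth 1)
After 'neg': stack = [1] (depth 1)
After 'push -7': stack = [1, -7] (depth 2)
After 'push 12': stack = [1, -7, 12] (depth 3)
After 'push -4': stack = [1, -7, 12, -4] (depth 4)
After 'sub': stack = [1, -7, 16] (depth 3)
After 'div': stack = [1, -1] (depth 2)
After 'mul': stack = [-1] (depth 1)
After 'push -4': stack = [-1, -4] (depth 2)
After 'dup': stack = [-1, -4, -4] (depth 3)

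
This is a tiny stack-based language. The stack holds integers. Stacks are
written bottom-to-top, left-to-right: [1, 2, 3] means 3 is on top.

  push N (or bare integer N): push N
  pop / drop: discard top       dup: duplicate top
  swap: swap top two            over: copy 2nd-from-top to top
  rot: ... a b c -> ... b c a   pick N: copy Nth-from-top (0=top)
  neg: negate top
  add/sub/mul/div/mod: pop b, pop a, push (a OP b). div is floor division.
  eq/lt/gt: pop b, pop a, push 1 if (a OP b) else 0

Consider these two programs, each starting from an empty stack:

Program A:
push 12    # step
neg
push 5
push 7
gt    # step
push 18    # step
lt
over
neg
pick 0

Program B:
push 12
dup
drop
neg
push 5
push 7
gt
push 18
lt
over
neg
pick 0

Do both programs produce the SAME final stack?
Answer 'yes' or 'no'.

Answer: yes

Derivation:
Program A trace:
  After 'push 12': [12]
  After 'neg': [-12]
  After 'push 5': [-12, 5]
  After 'push 7': [-12, 5, 7]
  After 'gt': [-12, 0]
  After 'push 18': [-12, 0, 18]
  After 'lt': [-12, 1]
  After 'over': [-12, 1, -12]
  After 'neg': [-12, 1, 12]
  After 'pick 0': [-12, 1, 12, 12]
Program A final stack: [-12, 1, 12, 12]

Program B trace:
  After 'push 12': [12]
  After 'dup': [12, 12]
  After 'drop': [12]
  After 'neg': [-12]
  After 'push 5': [-12, 5]
  After 'push 7': [-12, 5, 7]
  After 'gt': [-12, 0]
  After 'push 18': [-12, 0, 18]
  After 'lt': [-12, 1]
  After 'over': [-12, 1, -12]
  After 'neg': [-12, 1, 12]
  After 'pick 0': [-12, 1, 12, 12]
Program B final stack: [-12, 1, 12, 12]
Same: yes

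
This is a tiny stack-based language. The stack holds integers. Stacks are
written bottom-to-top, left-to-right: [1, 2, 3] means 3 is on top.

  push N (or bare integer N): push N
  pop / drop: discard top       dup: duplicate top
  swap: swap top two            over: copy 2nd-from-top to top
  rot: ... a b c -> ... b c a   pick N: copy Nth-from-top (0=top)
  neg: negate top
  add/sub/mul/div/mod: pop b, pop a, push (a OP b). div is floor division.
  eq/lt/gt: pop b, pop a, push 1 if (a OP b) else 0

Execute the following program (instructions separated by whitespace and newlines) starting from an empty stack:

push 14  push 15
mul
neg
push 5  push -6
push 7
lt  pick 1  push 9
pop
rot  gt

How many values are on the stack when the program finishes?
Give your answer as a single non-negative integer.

After 'push 14': stack = [14] (depth 1)
After 'push 15': stack = [14, 15] (depth 2)
After 'mul': stack = [210] (depth 1)
After 'neg': stack = [-210] (depth 1)
After 'push 5': stack = [-210, 5] (depth 2)
After 'push -6': stack = [-210, 5, -6] (depth 3)
After 'push 7': stack = [-210, 5, -6, 7] (depth 4)
After 'lt': stack = [-210, 5, 1] (depth 3)
After 'pick 1': stack = [-210, 5, 1, 5] (depth 4)
After 'push 9': stack = [-210, 5, 1, 5, 9] (depth 5)
After 'pop': stack = [-210, 5, 1, 5] (depth 4)
After 'rot': stack = [-210, 1, 5, 5] (depth 4)
After 'gt': stack = [-210, 1, 0] (depth 3)

Answer: 3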